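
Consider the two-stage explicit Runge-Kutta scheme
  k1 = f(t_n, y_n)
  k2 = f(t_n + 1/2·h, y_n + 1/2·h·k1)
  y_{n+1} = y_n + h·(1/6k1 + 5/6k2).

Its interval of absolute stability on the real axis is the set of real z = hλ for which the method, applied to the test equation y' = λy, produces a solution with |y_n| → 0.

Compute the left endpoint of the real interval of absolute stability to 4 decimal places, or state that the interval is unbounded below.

left endpoint -2.4000.

On y'=λy, z=hλ:
  k1=λy_n ⇒ h·k1=z·y_n;  k2=λ(1+1/2z)y_n ⇒ h·k2=z(1+1/2z)y_n
  y_{n+1}/y_n = 1 + 1/6z + 5/6z(1+1/2z) = 1 + z + 5/12z²
  Hence R(z) = 1 + z + 5/12z².

Boundary: |R(x)|=1, x<0.
x=-0.46: |R|=0.6282
R=1: x+5/12x²=0 ⇒ x=−12/5=-2.4000; min R=1−1/(4·5/12)=0.4000>−1
Confirm numerically:
  x=-2.222: |R|=0.83520 <1
  x=-1.759: |R|=0.53020 <1
  x=-1.498: |R|=0.43700 <1
  x=-0.972: |R|=0.42166 <1
  x=-2.704: |R|=1.34251 >1
  x=-2.653: |R|=1.27967 >1
Interval (-2.4000, 0).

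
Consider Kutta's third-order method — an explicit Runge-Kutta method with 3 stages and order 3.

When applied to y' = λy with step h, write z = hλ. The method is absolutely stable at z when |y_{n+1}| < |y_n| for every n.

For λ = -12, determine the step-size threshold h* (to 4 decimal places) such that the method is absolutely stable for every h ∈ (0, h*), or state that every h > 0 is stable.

(-2.5127,0); λ=-12 ⇒ h* = 0.2094.

With y'=λy (z=hλ):
  order 3, 3-stage ⇒ R(z)=1+z+z^2/2+z^3/6
  (e.g. R(-1.78)=-0.13576, |R|=0.13576)

Boundary: |R(x)|=1, x<0.
x=-1.78: |R|=0.1358
|R(-2.08)|=0.4166 |R(-1.74)|=0.1042 |R(-1.59)|=0.0041
Bisect:
  x_lo=-3.0651 |R|=2.1670  x_hi=-0.2134 |R|=0.8078
  mid=-1.63924 |R|=0.02982 →hi
  mid=-2.35217 |R|=0.75479 →hi
  mid=-2.70863 |R|=1.35235 →lo
  mid=-2.53040 |R|=1.02927 →lo
  mid=-2.44128 |R|=0.88631 →hi
  mid=-2.48584 |R|=0.95631 →hi
  mid=-2.50812 |R|=0.99241 →hi
  mid=-2.51926 |R|=1.01075 →lo
  ...
  [-2.51282,-2.51265] ⇒ x*=-2.5127
Stable set (-2.5127, 0).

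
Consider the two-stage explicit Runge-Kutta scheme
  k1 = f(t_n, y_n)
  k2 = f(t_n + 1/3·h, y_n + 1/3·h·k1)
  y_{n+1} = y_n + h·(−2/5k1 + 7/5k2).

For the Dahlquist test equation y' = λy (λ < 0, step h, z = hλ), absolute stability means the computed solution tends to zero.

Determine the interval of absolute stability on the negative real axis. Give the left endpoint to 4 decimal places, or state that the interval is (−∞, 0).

On y'=λy, z=hλ:
  k1=λy_n ⇒ h·k1=z·y_n;  k2=λ(1+1/3z)y_n ⇒ h·k2=z(1+1/3z)y_n
  y_{n+1}/y_n = 1 − 2/5z + 7/5z(1+1/3z) = 1 + z + 7/15z²
  R(z) = 1 + z + 7/15z².

Find x<0 with |R(x)|<1.
x=-0.36: |R|=0.7005
R=1: x+7/15x²=0 ⇒ x=−15/7=-2.1429; min R=1−1/(4·7/15)=0.4643>−1
Confirm numerically:
  x=-2.056: |R|=0.91666 <1
  x=-1.937: |R|=0.81392 <1
  x=-1.733: |R|=0.66853 <1
  x=-0.880: |R|=0.48139 <1
  x=-2.637: |R|=1.60809 >1
  x=-2.421: |R|=1.31425 >1
  x=-2.293: |R|=1.16066 >1
So |R|<1 on (-2.1429, 0).

(-2.1429, 0).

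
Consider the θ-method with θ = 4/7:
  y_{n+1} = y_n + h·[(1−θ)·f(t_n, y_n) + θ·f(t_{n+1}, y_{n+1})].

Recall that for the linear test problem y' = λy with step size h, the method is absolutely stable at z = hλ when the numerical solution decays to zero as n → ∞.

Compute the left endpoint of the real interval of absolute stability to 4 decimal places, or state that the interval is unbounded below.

Test eqn y'=λy, z=hλ:
  y_{n+1} = y_n + z·[3/7·y_n + 4/7·y_{n+1}] ⇒ (1 − 4/7z)y_{n+1} = (1 + 3/7z)y_n
  so R(z) = (1 + 3/7z)/(1 − 4/7z).

Need |R(x)|<1, x<0.
x=-1.25: |R|=0.2708
x=-2: |R|=0.0667
x=-10: |R|=0.4894
x=-100: |R|=0.7199
θ=4/7≥1/2 ⇒ |1+3/7x|<|1−4/7x| ∀x<0 ⇒ unbounded interval.

unbounded; (−∞, 0).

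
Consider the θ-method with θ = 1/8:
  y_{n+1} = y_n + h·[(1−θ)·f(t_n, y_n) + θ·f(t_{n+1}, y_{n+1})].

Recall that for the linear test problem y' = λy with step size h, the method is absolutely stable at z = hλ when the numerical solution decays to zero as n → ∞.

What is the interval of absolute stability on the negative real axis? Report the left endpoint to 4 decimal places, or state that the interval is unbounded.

With y'=λy (z=hλ):
  y_{n+1} = y_n + z·[7/8·y_n + 1/8·y_{n+1}] ⇒ (1 − 1/8z)y_{n+1} = (1 + 7/8z)y_n
  R(z) = (1 + 7/8z)/(1 − 1/8z).

Solve |R(x)|<1 on ℝ⁻.
x=-1.62: |R|=0.3472
R=−1: 1+7/8x = −1+1/8x ⇒ -3/4x=2 ⇒ x=2/(-3/4)=-2.6667
Confirm numerically:
  x=-2.523: |R|=0.91808 <1
  x=-1.658: |R|=0.37337 <1
  x=-1.185: |R|=0.03212 <1
  x=-2.879: |R|=1.11711 >1
Interval (-2.6667, 0).

z∈(-2.6667,0).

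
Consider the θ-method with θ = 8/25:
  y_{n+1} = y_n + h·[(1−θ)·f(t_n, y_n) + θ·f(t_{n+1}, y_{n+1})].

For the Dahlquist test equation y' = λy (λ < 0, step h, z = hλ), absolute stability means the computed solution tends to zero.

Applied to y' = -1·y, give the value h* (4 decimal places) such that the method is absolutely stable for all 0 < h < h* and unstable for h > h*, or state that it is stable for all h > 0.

Set f=λy, z=hλ:
  y_{n+1} = y_n + z·[17/25·y_n + 8/25·y_{n+1}] ⇒ (1 − 8/25z)y_{n+1} = (1 + 17/25z)y_n
  ⇒ R(z) = (1 + 17/25z)/(1 − 8/25z).

Solve |R(x)|<1 on ℝ⁻.
x=-1.71: |R|=0.1052
R=−1: 1+17/25x = −1+8/25x ⇒ -9/25x=2 ⇒ x=2/(-9/25)=-5.5556
Confirm numerically:
  x=-4.957: |R|=0.91668 <1
  x=-4.790: |R|=0.89119 <1
  x=-3.752: |R|=0.70496 <1
  x=-5.978: |R|=1.05221 >1
  x=-5.676: |R|=1.01540 >1
So |R|<1 on (-5.5556, 0).

(-5.5556,0); λ=-1 ⇒ h* = (50/9)/1 = 5.5556.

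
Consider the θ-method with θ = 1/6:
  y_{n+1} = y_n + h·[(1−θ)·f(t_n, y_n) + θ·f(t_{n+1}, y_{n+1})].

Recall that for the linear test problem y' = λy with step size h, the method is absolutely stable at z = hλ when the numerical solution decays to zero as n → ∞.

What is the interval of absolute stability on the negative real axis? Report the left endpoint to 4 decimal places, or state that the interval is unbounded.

(-3.0000, 0).

On y'=λy, z=hλ:
  y_{n+1} = y_n + z·[5/6·y_n + 1/6·y_{n+1}] ⇒ (1 − 1/6z)y_{n+1} = (1 + 5/6z)y_n
  Hence R(z) = (1 + 5/6z)/(1 − 1/6z).

Find x<0 with |R(x)|<1.
x=-1.62: |R|=0.2756
R=−1: 1+5/6x = −1+1/6x ⇒ -2/3x=2 ⇒ x=2/(-2/3)=-3.0000
Confirm numerically:
  x=-2.071: |R|=0.53959 <1
  x=-1.847: |R|=0.41226 <1
  x=-1.801: |R|=0.38521 <1
  x=-3.581: |R|=1.24256 >1
  x=-3.538: |R|=1.22562 >1
So |R|<1 on (-3.0000, 0).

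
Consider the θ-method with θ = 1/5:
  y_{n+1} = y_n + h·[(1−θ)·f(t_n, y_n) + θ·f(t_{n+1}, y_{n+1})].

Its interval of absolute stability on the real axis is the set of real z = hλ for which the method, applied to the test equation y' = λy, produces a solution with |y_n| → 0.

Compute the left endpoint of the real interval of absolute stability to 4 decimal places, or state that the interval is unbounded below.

left endpoint -3.3333.

Test eqn y'=λy, z=hλ:
  y_{n+1} = y_n + z·[4/5·y_n + 1/5·y_{n+1}] ⇒ (1 − 1/5z)y_{n+1} = (1 + 4/5z)y_n
  Hence R(z) = (1 + 4/5z)/(1 − 1/5z).

Solve |R(x)|<1 on ℝ⁻.
x=-0.96: |R|=0.1946
R=−1: 1+4/5x = −1+1/5x ⇒ -3/5x=2 ⇒ x=2/(-3/5)=-3.3333
Confirm numerically:
  x=-2.777: |R|=0.78539 <1
  x=-2.626: |R|=0.72174 <1
  x=-2.512: |R|=0.67199 <1
  x=-3.800: |R|=1.15909 >1
  x=-3.666: |R|=1.11516 >1
  x=-3.651: |R|=1.11016 >1
Stable set (-3.3333, 0).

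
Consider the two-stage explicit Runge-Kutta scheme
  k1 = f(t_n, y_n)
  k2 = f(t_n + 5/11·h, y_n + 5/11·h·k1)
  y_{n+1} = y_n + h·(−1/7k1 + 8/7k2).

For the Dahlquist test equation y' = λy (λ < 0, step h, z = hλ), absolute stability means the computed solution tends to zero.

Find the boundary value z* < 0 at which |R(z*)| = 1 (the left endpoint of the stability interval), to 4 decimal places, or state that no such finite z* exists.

With y'=λy (z=hλ):
  k1=λy_n ⇒ h·k1=z·y_n;  k2=λ(1+5/11z)y_n ⇒ h·k2=z(1+5/11z)y_n
  y_{n+1}/y_n = 1 − 1/7z + 8/7z(1+5/11z) = 1 + z + 40/77z²
  Hence R(z) = 1 + z + 40/77z².

Need |R(x)|<1, x<0.
x=-0.79: |R|=0.5342
R=1: x+40/77x²=0 ⇒ x=−77/40=-1.9250; min R=1−1/(4·40/77)=0.5188>−1
Confirm numerically:
  x=-1.835: |R|=0.91421 <1
  x=-1.506: |R|=0.67220 <1
  x=-1.269: |R|=0.56755 <1
  x=-0.853: |R|=0.52498 <1
  x=-2.494: |R|=1.73719 >1
  x=-2.344: |R|=1.51020 >1
  x=-2.021: |R|=1.10079 >1
Interval (-1.9250, 0).

left endpoint -1.9250.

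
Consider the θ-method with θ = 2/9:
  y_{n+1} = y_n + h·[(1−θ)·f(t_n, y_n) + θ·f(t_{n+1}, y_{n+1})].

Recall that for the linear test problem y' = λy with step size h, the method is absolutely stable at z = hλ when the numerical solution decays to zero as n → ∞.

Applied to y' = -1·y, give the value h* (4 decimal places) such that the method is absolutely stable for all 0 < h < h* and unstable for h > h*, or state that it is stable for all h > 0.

(-3.6000,0); λ=-1 ⇒ h* = (18/5)/1 = 3.6000.

With y'=λy (z=hλ):
  y_{n+1} = y_n + z·[7/9·y_n + 2/9·y_{n+1}] ⇒ (1 − 2/9z)y_{n+1} = (1 + 7/9z)y_n
  ⇒ R(z) = (1 + 7/9z)/(1 − 2/9z).

Boundary: |R(x)|=1, x<0.
x=-1.46: |R|=0.1023
R=−1: 1+7/9x = −1+2/9x ⇒ -5/9x=2 ⇒ x=2/(-5/9)=-3.6000
Confirm numerically:
  x=-3.289: |R|=0.90018 <1
  x=-2.787: |R|=0.72108 <1
  x=-1.693: |R|=0.23018 <1
  x=-1.472: |R|=0.10918 <1
  x=-4.200: |R|=1.17241 >1
  x=-3.839: |R|=1.07165 >1
Interval (-3.6000, 0).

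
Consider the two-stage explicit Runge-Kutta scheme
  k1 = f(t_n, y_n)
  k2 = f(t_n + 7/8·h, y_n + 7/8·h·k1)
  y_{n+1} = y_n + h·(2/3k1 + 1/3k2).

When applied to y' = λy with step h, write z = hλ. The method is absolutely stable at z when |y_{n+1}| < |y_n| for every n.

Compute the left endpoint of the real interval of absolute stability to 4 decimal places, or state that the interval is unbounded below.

Test eqn y'=λy, z=hλ:
  k1=λy_n ⇒ h·k1=z·y_n;  k2=λ(1+7/8z)y_n ⇒ h·k2=z(1+7/8z)y_n
  y_{n+1}/y_n = 1 + 2/3z + 1/3z(1+7/8z) = 1 + z + 7/24z²
  ⇒ R(z) = 1 + z + 7/24z².

Boundary: |R(x)|=1, x<0.
x=-1.63: |R|=0.1449
R=1: x+7/24x²=0 ⇒ x=−24/7=-3.4286; min R=1−1/(4·7/24)=0.1429>−1
Confirm numerically:
  x=-2.391: |R|=0.27642 <1
  x=-1.980: |R|=0.16345 <1
  x=-1.579: |R|=0.14820 <1
  x=-1.528: |R|=0.15298 <1
  x=-3.874: |R|=1.50330 >1
  x=-3.626: |R|=1.20880 >1
  x=-3.485: |R|=1.05736 >1
Stable set (-3.4286, 0).

z* = -3.4286.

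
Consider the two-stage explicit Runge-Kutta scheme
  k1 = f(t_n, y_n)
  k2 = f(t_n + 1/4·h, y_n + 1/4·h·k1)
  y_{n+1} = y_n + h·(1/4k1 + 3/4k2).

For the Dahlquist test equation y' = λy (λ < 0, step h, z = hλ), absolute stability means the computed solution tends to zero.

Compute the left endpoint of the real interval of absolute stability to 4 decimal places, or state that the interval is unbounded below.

left endpoint -5.3333.

Test eqn y'=λy, z=hλ:
  k1=λy_n ⇒ h·k1=z·y_n;  k2=λ(1+1/4z)y_n ⇒ h·k2=z(1+1/4z)y_n
  y_{n+1}/y_n = 1 + 1/4z + 3/4z(1+1/4z) = 1 + z + 3/16z²
  Hence R(z) = 1 + z + 3/16z².

Solve |R(x)|<1 on ℝ⁻.
x=-0.9: |R|=0.2519
R=1: x+3/16x²=0 ⇒ x=−16/3=-5.3333; min R=1−1/(4·3/16)=-0.3333>−1
Confirm numerically:
  x=-4.992: |R|=0.68051 <1
  x=-4.899: |R|=0.60104 <1
  x=-3.692: |R|=0.13621 <1
  x=-3.046: |R|=0.30635 <1
  x=-5.702: |R|=1.39415 >1
  x=-5.538: |R|=1.21252 >1
Stable set (-5.3333, 0).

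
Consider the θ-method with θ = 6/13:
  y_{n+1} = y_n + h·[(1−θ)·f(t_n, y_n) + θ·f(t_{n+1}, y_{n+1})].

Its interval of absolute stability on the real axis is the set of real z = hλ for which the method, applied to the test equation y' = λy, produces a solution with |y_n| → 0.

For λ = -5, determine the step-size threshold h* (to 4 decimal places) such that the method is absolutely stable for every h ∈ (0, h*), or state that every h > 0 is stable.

(-26.0000,0); λ=-5 ⇒ h* = (26)/5 = 5.2000.

Set f=λy, z=hλ:
  y_{n+1} = y_n + z·[7/13·y_n + 6/13·y_{n+1}] ⇒ (1 − 6/13z)y_{n+1} = (1 + 7/13z)y_n
  ⇒ R(z) = (1 + 7/13z)/(1 − 6/13z).

Boundary: |R(x)|=1, x<0.
x=-1.71: |R|=0.0443
R=−1: 1+7/13x = −1+6/13x ⇒ -1/13x=2 ⇒ x=2/(-1/13)=-26.0000
Confirm numerically:
  x=-23.581: |R|=0.98434 <1
  x=-22.975: |R|=0.97995 <1
  x=-19.742: |R|=0.95239 <1
  x=-14.968: |R|=0.89269 <1
  x=-26.381: |R|=1.00222 >1
  x=-26.175: |R|=1.00103 >1
  x=-26.093: |R|=1.00055 >1
So |R|<1 on (-26.0000, 0).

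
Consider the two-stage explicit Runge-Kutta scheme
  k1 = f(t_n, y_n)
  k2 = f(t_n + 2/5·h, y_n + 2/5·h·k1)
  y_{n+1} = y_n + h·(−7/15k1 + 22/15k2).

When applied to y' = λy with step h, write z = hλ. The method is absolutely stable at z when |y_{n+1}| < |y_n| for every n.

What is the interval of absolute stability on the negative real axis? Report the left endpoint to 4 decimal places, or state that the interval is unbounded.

On y'=λy, z=hλ:
  k1=λy_n ⇒ h·k1=z·y_n;  k2=λ(1+2/5z)y_n ⇒ h·k2=z(1+2/5z)y_n
  y_{n+1}/y_n = 1 − 7/15z + 22/15z(1+2/5z) = 1 + z + 44/75z²
  Hence R(z) = 1 + z + 44/75z².

Boundary: |R(x)|=1, x<0.
x=-1.66: |R|=0.9566
R=1: x+44/75x²=0 ⇒ x=−75/44=-1.7045; min R=1−1/(4·44/75)=0.5739>−1
Confirm numerically:
  x=-1.599: |R|=0.90099 <1
  x=-1.250: |R|=0.66667 <1
  x=-1.111: |R|=0.61313 <1
  x=-0.887: |R|=0.57457 <1
  x=-2.121: |R|=1.51820 >1
  x=-1.944: |R|=1.27309 >1
  x=-1.848: |R|=1.15553 >1
Interval (-1.7045, 0).

(-1.7045, 0).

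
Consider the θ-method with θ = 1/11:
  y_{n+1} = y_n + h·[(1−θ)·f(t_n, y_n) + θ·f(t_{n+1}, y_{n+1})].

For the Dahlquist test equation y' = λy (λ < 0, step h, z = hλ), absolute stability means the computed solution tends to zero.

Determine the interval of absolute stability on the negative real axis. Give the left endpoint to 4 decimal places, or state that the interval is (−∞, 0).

On y'=λy, z=hλ:
  y_{n+1} = y_n + z·[10/11·y_n + 1/11·y_{n+1}] ⇒ (1 − 1/11z)y_{n+1} = (1 + 10/11z)y_n
  ⇒ R(z) = (1 + 10/11z)/(1 − 1/11z).

Solve |R(x)|<1 on ℝ⁻.
x=-1.33: |R|=0.1865
R=−1: 1+10/11x = −1+1/11x ⇒ -9/11x=2 ⇒ x=2/(-9/11)=-2.4444
Confirm numerically:
  x=-2.034: |R|=0.71659 <1
  x=-1.556: |R|=0.36317 <1
  x=-1.094: |R|=0.00496 <1
  x=-2.816: |R|=1.24204 >1
  x=-2.629: |R|=1.12187 >1
Stable set (-2.4444, 0).

(-2.4444, 0).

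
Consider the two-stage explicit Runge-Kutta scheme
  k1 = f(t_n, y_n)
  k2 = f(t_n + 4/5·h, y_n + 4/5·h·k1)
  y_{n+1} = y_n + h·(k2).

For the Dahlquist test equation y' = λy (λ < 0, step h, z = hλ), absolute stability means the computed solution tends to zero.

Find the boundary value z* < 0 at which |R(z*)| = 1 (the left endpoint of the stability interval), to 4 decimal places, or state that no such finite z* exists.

left endpoint -1.2500.

With y'=λy (z=hλ):
  k1=λy_n ⇒ h·k1=z·y_n;  k2=λ(1+4/5z)y_n ⇒ h·k2=z(1+4/5z)y_n
  y_{n+1}/y_n = 1 + z(1+4/5z) = 1 + z + 4/5z²
  so R(z) = 1 + z + 4/5z².

Solve |R(x)|<1 on ℝ⁻.
x=-1.62: |R|=1.4795
R=1: x+4/5x²=0 ⇒ x=−5/4=-1.2500; min R=1−1/(4·4/5)=0.6875>−1
Confirm numerically:
  x=-1.139: |R|=0.89886 <1
  x=-0.893: |R|=0.74496 <1
  x=-0.554: |R|=0.69153 <1
  x=-1.318: |R|=1.07170 >1
  x=-1.286: |R|=1.03704 >1
Stable set (-1.2500, 0).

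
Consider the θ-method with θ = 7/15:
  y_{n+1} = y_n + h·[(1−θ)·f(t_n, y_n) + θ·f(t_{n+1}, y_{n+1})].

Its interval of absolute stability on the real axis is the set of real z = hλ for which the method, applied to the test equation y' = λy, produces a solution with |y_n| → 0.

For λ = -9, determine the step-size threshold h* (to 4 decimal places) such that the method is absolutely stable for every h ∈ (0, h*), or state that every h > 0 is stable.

On y'=λy, z=hλ:
  y_{n+1} = y_n + z·[8/15·y_n + 7/15·y_{n+1}] ⇒ (1 − 7/15z)y_{n+1} = (1 + 8/15z)y_n
  Hence R(z) = (1 + 8/15z)/(1 − 7/15z).

Boundary: |R(x)|=1, x<0.
x=-0.55: |R|=0.5623
R=−1: 1+8/15x = −1+7/15x ⇒ -1/15x=2 ⇒ x=2/(-1/15)=-30.0000
Confirm numerically:
  x=-27.608: |R|=0.98851 <1
  x=-26.617: |R|=0.98320 <1
  x=-25.863: |R|=0.97890 <1
  x=-15.824: |R|=0.88728 <1
  x=-30.454: |R|=1.00199 >1
  x=-30.075: |R|=1.00033 >1
So |R|<1 on (-30.0000, 0).

(-30.0000,0); λ=-9 ⇒ h* = (30)/9 = 3.3333.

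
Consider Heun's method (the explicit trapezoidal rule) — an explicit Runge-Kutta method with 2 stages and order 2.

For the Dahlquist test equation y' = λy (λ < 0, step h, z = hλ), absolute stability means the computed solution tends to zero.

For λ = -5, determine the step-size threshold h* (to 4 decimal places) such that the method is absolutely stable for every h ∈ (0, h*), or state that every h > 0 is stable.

(-2.0000,0); λ=-5 ⇒ h* = 0.4000.

On y'=λy, z=hλ:
  order 2, 2-stage ⇒ R(z)=1+z+z^2/2
  (e.g. R(-0.99)=0.50005, |R|=0.50005)

Find x<0 with |R(x)|<1.
x=-0.99: |R|=0.5000
|R(-0.9)|=0.5050 |R(-0.86)|=0.5098 |R(-0.75)|=0.5312
Bisect:
  x_lo=-2.6294 |R|=1.8275  x_hi=-0.2041 |R|=0.8167
  mid=-1.41675 |R|=0.58684 →hi
  mid=-2.02308 |R|=1.02334 →lo
  mid=-1.71992 |R|=0.75914 →hi
  mid=-1.87150 |R|=0.87975 →hi
  mid=-1.94729 |R|=0.94868 →hi
  mid=-1.98518 |R|=0.98529 →hi
  mid=-2.00413 |R|=1.00414 →lo
  mid=-1.99466 |R|=0.99467 →hi
  mid=-1.99939 |R|=0.99939 →hi
  mid=-2.00176 |R|=1.00176 →lo
  ...
  [-2.00013,-1.99998] ⇒ x*=-2.0000
Stable set (-2.0000, 0).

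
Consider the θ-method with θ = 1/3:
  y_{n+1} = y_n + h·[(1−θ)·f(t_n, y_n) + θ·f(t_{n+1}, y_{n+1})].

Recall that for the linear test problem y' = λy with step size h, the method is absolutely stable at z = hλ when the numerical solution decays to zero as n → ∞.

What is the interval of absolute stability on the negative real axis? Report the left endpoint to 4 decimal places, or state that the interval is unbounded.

Set f=λy, z=hλ:
  y_{n+1} = y_n + z·[2/3·y_n + 1/3·y_{n+1}] ⇒ (1 − 1/3z)y_{n+1} = (1 + 2/3z)y_n
  R(z) = (1 + 2/3z)/(1 − 1/3z).

Boundary: |R(x)|=1, x<0.
x=-1.01: |R|=0.2444
R=−1: 1+2/3x = −1+1/3x ⇒ -1/3x=2 ⇒ x=2/(-1/3)=-6.0000
Confirm numerically:
  x=-5.398: |R|=0.92832 <1
  x=-4.402: |R|=0.78411 <1
  x=-2.951: |R|=0.48765 <1
  x=-6.589: |R|=1.06142 >1
  x=-6.377: |R|=1.04020 >1
  x=-6.348: |R|=1.03723 >1
Interval (-6.0000, 0).

z∈(-6.0000,0).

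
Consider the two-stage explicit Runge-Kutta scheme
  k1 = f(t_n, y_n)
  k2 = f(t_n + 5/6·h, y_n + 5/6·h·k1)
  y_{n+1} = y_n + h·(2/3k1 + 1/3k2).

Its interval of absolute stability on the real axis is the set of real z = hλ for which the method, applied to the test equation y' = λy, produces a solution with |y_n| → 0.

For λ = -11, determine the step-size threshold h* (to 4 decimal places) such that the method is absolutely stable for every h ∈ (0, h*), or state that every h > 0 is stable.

(-3.6000,0); λ=-11 ⇒ h* = (18/5)/11 = 0.3273.

On y'=λy, z=hλ:
  k1=λy_n ⇒ h·k1=z·y_n;  k2=λ(1+5/6z)y_n ⇒ h·k2=z(1+5/6z)y_n
  y_{n+1}/y_n = 1 + 2/3z + 1/3z(1+5/6z) = 1 + z + 5/18z²
  ⇒ R(z) = 1 + z + 5/18z².

Solve |R(x)|<1 on ℝ⁻.
x=-0.52: |R|=0.5551
R=1: x+5/18x²=0 ⇒ x=−18/5=-3.6000; min R=1−1/(4·5/18)=0.1000>−1
Confirm numerically:
  x=-3.432: |R|=0.83984 <1
  x=-3.350: |R|=0.76736 <1
  x=-2.835: |R|=0.39756 <1
  x=-4.107: |R|=1.57840 >1
  x=-4.009: |R|=1.45547 >1
  x=-3.872: |R|=1.29255 >1
Interval (-3.6000, 0).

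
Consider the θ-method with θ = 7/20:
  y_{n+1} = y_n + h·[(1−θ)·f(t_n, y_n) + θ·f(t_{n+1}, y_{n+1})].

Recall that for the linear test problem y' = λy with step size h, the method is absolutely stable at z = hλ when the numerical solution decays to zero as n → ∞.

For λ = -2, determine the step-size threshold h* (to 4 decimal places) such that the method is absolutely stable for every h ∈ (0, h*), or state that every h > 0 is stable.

(-6.6667,0); λ=-2 ⇒ h* = (20/3)/2 = 3.3333.

Test eqn y'=λy, z=hλ:
  y_{n+1} = y_n + z·[13/20·y_n + 7/20·y_{n+1}] ⇒ (1 − 7/20z)y_{n+1} = (1 + 13/20z)y_n
  so R(z) = (1 + 13/20z)/(1 − 7/20z).

Need |R(x)|<1, x<0.
x=-0.46: |R|=0.6038
R=−1: 1+13/20x = −1+7/20x ⇒ -3/10x=2 ⇒ x=2/(-3/10)=-6.6667
Confirm numerically:
  x=-6.208: |R|=0.95663 <1
  x=-5.527: |R|=0.88349 <1
  x=-4.555: |R|=0.75581 <1
  x=-3.416: |R|=0.55584 <1
  x=-7.030: |R|=1.03150 >1
  x=-7.013: |R|=1.03008 >1
  x=-6.784: |R|=1.01043 >1
Interval (-6.6667, 0).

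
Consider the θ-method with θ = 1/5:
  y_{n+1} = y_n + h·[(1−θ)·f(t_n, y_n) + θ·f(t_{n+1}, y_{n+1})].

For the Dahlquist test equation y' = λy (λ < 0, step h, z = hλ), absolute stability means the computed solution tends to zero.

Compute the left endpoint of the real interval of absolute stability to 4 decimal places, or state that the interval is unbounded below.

left endpoint -3.3333.

On y'=λy, z=hλ:
  y_{n+1} = y_n + z·[4/5·y_n + 1/5·y_{n+1}] ⇒ (1 − 1/5z)y_{n+1} = (1 + 4/5z)y_n
  so R(z) = (1 + 4/5z)/(1 − 1/5z).

Need |R(x)|<1, x<0.
x=-1.25: |R|=0.0000
R=−1: 1+4/5x = −1+1/5x ⇒ -3/5x=2 ⇒ x=2/(-3/5)=-3.3333
Confirm numerically:
  x=-2.426: |R|=0.63345 <1
  x=-2.139: |R|=0.49811 <1
  x=-1.662: |R|=0.24737 <1
  x=-3.835: |R|=1.17035 >1
  x=-3.540: |R|=1.07260 >1
  x=-3.401: |R|=1.02416 >1
So |R|<1 on (-3.3333, 0).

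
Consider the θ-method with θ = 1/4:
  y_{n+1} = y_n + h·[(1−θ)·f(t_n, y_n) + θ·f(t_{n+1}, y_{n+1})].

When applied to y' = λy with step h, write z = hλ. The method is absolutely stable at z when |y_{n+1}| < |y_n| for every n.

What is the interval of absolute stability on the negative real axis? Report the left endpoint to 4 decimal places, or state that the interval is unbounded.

Test eqn y'=λy, z=hλ:
  y_{n+1} = y_n + z·[3/4·y_n + 1/4·y_{n+1}] ⇒ (1 − 1/4z)y_{n+1} = (1 + 3/4z)y_n
  ⇒ R(z) = (1 + 3/4z)/(1 − 1/4z).

Solve |R(x)|<1 on ℝ⁻.
x=-1.34: |R|=0.0037
R=−1: 1+3/4x = −1+1/4x ⇒ -1/2x=2 ⇒ x=2/(-1/2)=-4.0000
Confirm numerically:
  x=-3.528: |R|=0.87460 <1
  x=-2.099: |R|=0.37662 <1
  x=-1.958: |R|=0.31454 <1
  x=-1.804: |R|=0.24328 <1
  x=-4.411: |R|=1.09773 >1
  x=-4.272: |R|=1.06576 >1
Stable set (-4.0000, 0).

(-4.0000, 0).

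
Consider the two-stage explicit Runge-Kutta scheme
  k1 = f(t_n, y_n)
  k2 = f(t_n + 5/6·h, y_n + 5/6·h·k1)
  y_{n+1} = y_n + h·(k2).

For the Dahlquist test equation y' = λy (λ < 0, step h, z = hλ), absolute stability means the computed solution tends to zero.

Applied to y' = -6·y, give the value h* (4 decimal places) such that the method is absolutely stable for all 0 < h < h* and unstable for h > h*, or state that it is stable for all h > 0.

(-1.2000,0); λ=-6 ⇒ h* = (6/5)/6 = 0.2000.

Set f=λy, z=hλ:
  k1=λy_n ⇒ h·k1=z·y_n;  k2=λ(1+5/6z)y_n ⇒ h·k2=z(1+5/6z)y_n
  y_{n+1}/y_n = 1 + z(1+5/6z) = 1 + z + 5/6z²
  so R(z) = 1 + z + 5/6z².

Find x<0 with |R(x)|<1.
x=-1.68: |R|=1.6720
R=1: x+5/6x²=0 ⇒ x=−6/5=-1.2000; min R=1−1/(4·5/6)=0.7000>−1
Confirm numerically:
  x=-1.058: |R|=0.87480 <1
  x=-0.990: |R|=0.82675 <1
  x=-0.525: |R|=0.70469 <1
  x=-1.419: |R|=1.25897 >1
  x=-1.352: |R|=1.17125 >1
So |R|<1 on (-1.2000, 0).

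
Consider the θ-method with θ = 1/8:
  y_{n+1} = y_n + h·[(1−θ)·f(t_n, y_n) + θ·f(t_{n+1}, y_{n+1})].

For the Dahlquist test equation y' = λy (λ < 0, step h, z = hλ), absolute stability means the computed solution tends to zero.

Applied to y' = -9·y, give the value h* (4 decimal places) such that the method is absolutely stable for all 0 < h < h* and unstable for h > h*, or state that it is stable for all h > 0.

Test eqn y'=λy, z=hλ:
  y_{n+1} = y_n + z·[7/8·y_n + 1/8·y_{n+1}] ⇒ (1 − 1/8z)y_{n+1} = (1 + 7/8z)y_n
  ⇒ R(z) = (1 + 7/8z)/(1 − 1/8z).

Boundary: |R(x)|=1, x<0.
x=-0.89: |R|=0.1991
R=−1: 1+7/8x = −1+1/8x ⇒ -3/4x=2 ⇒ x=2/(-3/4)=-2.6667
Confirm numerically:
  x=-1.259: |R|=0.08781 <1
  x=-1.215: |R|=0.05480 <1
  x=-1.081: |R|=0.04768 <1
  x=-3.219: |R|=1.29539 >1
  x=-3.051: |R|=1.20867 >1
  x=-2.801: |R|=1.07462 >1
Stable set (-2.6667, 0).

(-2.6667,0); λ=-9 ⇒ h* = (8/3)/9 = 0.2963.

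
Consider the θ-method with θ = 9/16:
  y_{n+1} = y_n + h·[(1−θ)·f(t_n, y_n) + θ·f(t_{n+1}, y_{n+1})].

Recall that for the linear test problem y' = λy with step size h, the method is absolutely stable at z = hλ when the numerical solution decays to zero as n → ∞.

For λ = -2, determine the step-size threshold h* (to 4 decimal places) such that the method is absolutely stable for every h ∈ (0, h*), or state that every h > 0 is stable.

Test eqn y'=λy, z=hλ:
  y_{n+1} = y_n + z·[7/16·y_n + 9/16·y_{n+1}] ⇒ (1 − 9/16z)y_{n+1} = (1 + 7/16z)y_n
  so R(z) = (1 + 7/16z)/(1 − 9/16z).

Find x<0 with |R(x)|<1.
x=-1.5: |R|=0.1864
x=-2: |R|=0.0588
x=-10: |R|=0.5094
x=-100: |R|=0.7467
θ=9/16≥1/2 ⇒ |1+7/16x|<|1−9/16x| ∀x<0 ⇒ stable on all of ℝ⁻.

unbounded; (−∞, 0). Any h>0 works for λ=-2.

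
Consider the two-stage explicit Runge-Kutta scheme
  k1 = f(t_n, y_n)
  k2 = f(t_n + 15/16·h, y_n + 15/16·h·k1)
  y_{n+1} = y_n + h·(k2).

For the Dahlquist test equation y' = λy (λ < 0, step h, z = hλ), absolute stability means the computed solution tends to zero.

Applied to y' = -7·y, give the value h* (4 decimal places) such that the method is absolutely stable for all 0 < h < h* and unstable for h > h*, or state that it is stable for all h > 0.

Test eqn y'=λy, z=hλ:
  k1=λy_n ⇒ h·k1=z·y_n;  k2=λ(1+15/16z)y_n ⇒ h·k2=z(1+15/16z)y_n
  y_{n+1}/y_n = 1 + z(1+15/16z) = 1 + z + 15/16z²
  so R(z) = 1 + z + 15/16z².

Solve |R(x)|<1 on ℝ⁻.
x=-0.9: |R|=0.8594
R=1: x+15/16x²=0 ⇒ x=−16/15=-1.0667; min R=1−1/(4·15/16)=0.7333>−1
Confirm numerically:
  x=-0.829: |R|=0.81529 <1
  x=-0.672: |R|=0.75136 <1
  x=-0.466: |R|=0.73758 <1
  x=-1.621: |R|=1.84241 >1
  x=-1.541: |R|=1.68526 >1
  x=-1.234: |R|=1.19358 >1
So |R|<1 on (-1.0667, 0).

(-1.0667,0); λ=-7 ⇒ h* = (16/15)/7 = 0.1524.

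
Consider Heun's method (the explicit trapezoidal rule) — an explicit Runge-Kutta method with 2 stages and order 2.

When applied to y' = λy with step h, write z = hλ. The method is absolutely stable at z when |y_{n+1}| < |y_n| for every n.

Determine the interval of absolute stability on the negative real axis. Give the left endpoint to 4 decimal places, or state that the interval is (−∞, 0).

z∈(-2.0000,0).

With y'=λy (z=hλ):
  order 2, 2-stage ⇒ R(z)=1+z+z^2/2
  (e.g. R(-0.95)=0.50125, |R|=0.50125)

Find x<0 with |R(x)|<1.
x=-0.95: |R|=0.5012
|R(-1.92)|=0.9232 |R(-1.67)|=0.7244
Bisect:
  x_lo=-2.5171 |R|=1.6509  x_hi=-0.1910 |R|=0.8273
  mid=-1.35405 |R|=0.56267 →hi
  mid=-1.93559 |R|=0.93766 →hi
  mid=-2.22636 |R|=1.25198 →lo
  mid=-2.08098 |R|=1.08426 →lo
  mid=-2.00828 |R|=1.00832 →lo
  mid=-1.97194 |R|=0.97233 →hi
  mid=-1.99011 |R|=0.99016 →hi
  ...
  [-2.00005,-1.99991] ⇒ x*=-2.0000
So |R|<1 on (-2.0000, 0).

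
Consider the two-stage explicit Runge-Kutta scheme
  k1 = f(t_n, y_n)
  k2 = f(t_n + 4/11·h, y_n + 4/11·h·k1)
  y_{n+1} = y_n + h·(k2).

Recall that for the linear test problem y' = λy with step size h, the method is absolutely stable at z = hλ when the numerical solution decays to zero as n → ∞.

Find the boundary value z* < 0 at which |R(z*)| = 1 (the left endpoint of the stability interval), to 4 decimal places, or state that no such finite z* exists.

left endpoint -2.7500.

Test eqn y'=λy, z=hλ:
  k1=λy_n ⇒ h·k1=z·y_n;  k2=λ(1+4/11z)y_n ⇒ h·k2=z(1+4/11z)y_n
  y_{n+1}/y_n = 1 + z(1+4/11z) = 1 + z + 4/11z²
  Hence R(z) = 1 + z + 4/11z².

Solve |R(x)|<1 on ℝ⁻.
x=-1.7: |R|=0.3509
R=1: x+4/11x²=0 ⇒ x=−11/4=-2.7500; min R=1−1/(4·4/11)=0.3125>−1
Confirm numerically:
  x=-1.487: |R|=0.31706 <1
  x=-1.347: |R|=0.31279 <1
  x=-1.124: |R|=0.33541 <1
  x=-3.144: |R|=1.45045 >1
  x=-2.920: |R|=1.18051 >1
  x=-2.896: |R|=1.15375 >1
Interval (-2.7500, 0).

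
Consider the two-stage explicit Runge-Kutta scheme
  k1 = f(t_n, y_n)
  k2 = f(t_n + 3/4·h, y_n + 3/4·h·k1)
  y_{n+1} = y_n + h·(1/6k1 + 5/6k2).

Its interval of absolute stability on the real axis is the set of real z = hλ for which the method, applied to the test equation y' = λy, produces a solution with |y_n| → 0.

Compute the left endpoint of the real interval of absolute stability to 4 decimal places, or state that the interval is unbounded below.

z* = -1.6000.

Set f=λy, z=hλ:
  k1=λy_n ⇒ h·k1=z·y_n;  k2=λ(1+3/4z)y_n ⇒ h·k2=z(1+3/4z)y_n
  y_{n+1}/y_n = 1 + 1/6z + 5/6z(1+3/4z) = 1 + z + 5/8z²
  Hence R(z) = 1 + z + 5/8z².

Solve |R(x)|<1 on ℝ⁻.
x=-1.8: |R|=1.2250
R=1: x+5/8x²=0 ⇒ x=−8/5=-1.6000; min R=1−1/(4·5/8)=0.6000>−1
Confirm numerically:
  x=-1.115: |R|=0.66202 <1
  x=-1.069: |R|=0.64523 <1
  x=-0.806: |R|=0.60002 <1
  x=-2.199: |R|=1.82325 >1
  x=-2.061: |R|=1.59383 >1
  x=-1.786: |R|=1.20762 >1
Interval (-1.6000, 0).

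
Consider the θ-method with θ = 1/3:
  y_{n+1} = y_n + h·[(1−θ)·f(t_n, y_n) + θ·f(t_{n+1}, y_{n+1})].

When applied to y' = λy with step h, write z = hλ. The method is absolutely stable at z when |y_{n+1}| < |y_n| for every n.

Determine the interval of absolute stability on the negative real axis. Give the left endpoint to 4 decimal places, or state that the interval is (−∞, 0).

(-6.0000, 0).

With y'=λy (z=hλ):
  y_{n+1} = y_n + z·[2/3·y_n + 1/3·y_{n+1}] ⇒ (1 − 1/3z)y_{n+1} = (1 + 2/3z)y_n
  ⇒ R(z) = (1 + 2/3z)/(1 − 1/3z).

Solve |R(x)|<1 on ℝ⁻.
x=-0.97: |R|=0.2670
R=−1: 1+2/3x = −1+1/3x ⇒ -1/3x=2 ⇒ x=2/(-1/3)=-6.0000
Confirm numerically:
  x=-5.292: |R|=0.91462 <1
  x=-4.630: |R|=0.82045 <1
  x=-4.132: |R|=0.73808 <1
  x=-6.587: |R|=1.06123 >1
  x=-6.462: |R|=1.04883 >1
  x=-6.141: |R|=1.01543 >1
Interval (-6.0000, 0).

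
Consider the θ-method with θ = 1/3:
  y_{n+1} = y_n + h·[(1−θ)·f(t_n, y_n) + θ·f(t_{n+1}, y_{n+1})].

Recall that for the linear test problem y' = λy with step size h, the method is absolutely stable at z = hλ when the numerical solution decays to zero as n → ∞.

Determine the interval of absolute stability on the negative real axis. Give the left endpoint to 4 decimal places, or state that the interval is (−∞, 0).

z∈(-6.0000,0).

Set f=λy, z=hλ:
  y_{n+1} = y_n + z·[2/3·y_n + 1/3·y_{n+1}] ⇒ (1 − 1/3z)y_{n+1} = (1 + 2/3z)y_n
  so R(z) = (1 + 2/3z)/(1 − 1/3z).

Boundary: |R(x)|=1, x<0.
x=-1.39: |R|=0.0501
R=−1: 1+2/3x = −1+1/3x ⇒ -1/3x=2 ⇒ x=2/(-1/3)=-6.0000
Confirm numerically:
  x=-5.943: |R|=0.99363 <1
  x=-5.691: |R|=0.96445 <1
  x=-4.622: |R|=0.81921 <1
  x=-4.162: |R|=0.74337 <1
  x=-6.149: |R|=1.01629 >1
  x=-6.084: |R|=1.00925 >1
Stable set (-6.0000, 0).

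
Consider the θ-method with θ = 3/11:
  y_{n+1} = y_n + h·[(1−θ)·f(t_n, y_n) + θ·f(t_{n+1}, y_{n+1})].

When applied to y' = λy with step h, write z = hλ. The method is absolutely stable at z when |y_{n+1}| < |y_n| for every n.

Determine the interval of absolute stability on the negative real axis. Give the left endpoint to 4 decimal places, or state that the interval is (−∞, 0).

On y'=λy, z=hλ:
  y_{n+1} = y_n + z·[8/11·y_n + 3/11·y_{n+1}] ⇒ (1 − 3/11z)y_{n+1} = (1 + 8/11z)y_n
  ⇒ R(z) = (1 + 8/11z)/(1 − 3/11z).

Find x<0 with |R(x)|<1.
x=-1.79: |R|=0.2028
R=−1: 1+8/11x = −1+3/11x ⇒ -5/11x=2 ⇒ x=2/(-5/11)=-4.4000
Confirm numerically:
  x=-4.072: |R|=0.92936 <1
  x=-3.961: |R|=0.90408 <1
  x=-3.930: |R|=0.89688 <1
  x=-4.927: |R|=1.10221 >1
  x=-4.767: |R|=1.07253 >1
  x=-4.606: |R|=1.04150 >1
Stable set (-4.4000, 0).

(-4.4000, 0).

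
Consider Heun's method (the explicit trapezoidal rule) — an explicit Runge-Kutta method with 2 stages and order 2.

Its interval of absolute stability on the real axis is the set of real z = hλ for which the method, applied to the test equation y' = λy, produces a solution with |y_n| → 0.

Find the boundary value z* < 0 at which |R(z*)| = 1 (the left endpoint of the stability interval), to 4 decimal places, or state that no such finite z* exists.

left endpoint -2.0000.

With y'=λy (z=hλ):
  order 2, 2-stage ⇒ R(z)=1+z+z^2/2
  (e.g. R(-0.8)=0.52000, |R|=0.52000)

Solve |R(x)|<1 on ℝ⁻.
x=-0.8: |R|=0.5200
|R(-2.11)|=1.1160 |R(-1.52)|=0.6352 |R(-0.68)|=0.5512
Bisect:
  x_lo=-2.5616 |R|=1.7193  x_hi=-0.0576 |R|=0.9441
  mid=-1.30958 |R|=0.54792 →hi
  mid=-1.93558 |R|=0.93765 →hi
  mid=-2.24858 |R|=1.27947 →lo
  mid=-2.09208 |R|=1.09632 →lo
  mid=-2.01383 |R|=1.01392 →lo
  mid=-1.97470 |R|=0.97502 →hi
  mid=-1.99427 |R|=0.99428 →hi
  mid=-2.00405 |R|=1.00405 →lo
  mid=-1.99916 |R|=0.99916 →hi
  ...
  [-2.00007,-1.99992] ⇒ x*=-2.0000
Stable set (-2.0000, 0).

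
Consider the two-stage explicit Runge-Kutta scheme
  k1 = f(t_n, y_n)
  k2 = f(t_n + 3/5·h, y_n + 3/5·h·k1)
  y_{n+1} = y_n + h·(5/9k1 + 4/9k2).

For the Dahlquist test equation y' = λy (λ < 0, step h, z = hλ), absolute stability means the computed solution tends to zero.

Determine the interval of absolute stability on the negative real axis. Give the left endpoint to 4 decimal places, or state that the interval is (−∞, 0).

(-3.7500, 0).

With y'=λy (z=hλ):
  k1=λy_n ⇒ h·k1=z·y_n;  k2=λ(1+3/5z)y_n ⇒ h·k2=z(1+3/5z)y_n
  y_{n+1}/y_n = 1 + 5/9z + 4/9z(1+3/5z) = 1 + z + 4/15z²
  so R(z) = 1 + z + 4/15z².

Boundary: |R(x)|=1, x<0.
x=-1.45: |R|=0.1107
R=1: x+4/15x²=0 ⇒ x=−15/4=-3.7500; min R=1−1/(4·4/15)=0.0625>−1
Confirm numerically:
  x=-2.985: |R|=0.39106 <1
  x=-1.947: |R|=0.06388 <1
  x=-1.525: |R|=0.09517 <1
  x=-1.518: |R|=0.09649 <1
  x=-4.129: |R|=1.41730 >1
  x=-3.934: |R|=1.19303 >1
  x=-3.788: |R|=1.03839 >1
Stable set (-3.7500, 0).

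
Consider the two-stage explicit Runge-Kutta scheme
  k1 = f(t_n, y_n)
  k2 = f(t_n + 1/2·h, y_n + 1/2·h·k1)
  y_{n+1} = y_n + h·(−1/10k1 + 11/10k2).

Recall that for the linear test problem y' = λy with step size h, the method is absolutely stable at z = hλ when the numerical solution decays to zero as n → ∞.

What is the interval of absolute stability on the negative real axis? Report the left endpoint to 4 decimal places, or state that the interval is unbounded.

Test eqn y'=λy, z=hλ:
  k1=λy_n ⇒ h·k1=z·y_n;  k2=λ(1+1/2z)y_n ⇒ h·k2=z(1+1/2z)y_n
  y_{n+1}/y_n = 1 − 1/10z + 11/10z(1+1/2z) = 1 + z + 11/20z²
  R(z) = 1 + z + 11/20z².

Find x<0 with |R(x)|<1.
x=-1.7: |R|=0.8895
R=1: x+11/20x²=0 ⇒ x=−20/11=-1.8182; min R=1−1/(4·11/20)=0.5455>−1
Confirm numerically:
  x=-1.557: |R|=0.77634 <1
  x=-0.732: |R|=0.56270 <1
  x=-0.730: |R|=0.56310 <1
  x=-2.136: |R|=1.37337 >1
  x=-1.913: |R|=1.09976 >1
Interval (-1.8182, 0).

z∈(-1.8182,0).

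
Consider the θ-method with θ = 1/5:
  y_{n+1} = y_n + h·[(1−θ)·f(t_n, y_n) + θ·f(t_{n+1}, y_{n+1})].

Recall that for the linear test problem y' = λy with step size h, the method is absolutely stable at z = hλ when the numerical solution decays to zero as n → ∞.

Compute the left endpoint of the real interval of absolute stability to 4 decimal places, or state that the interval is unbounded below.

z* = -3.3333.

With y'=λy (z=hλ):
  y_{n+1} = y_n + z·[4/5·y_n + 1/5·y_{n+1}] ⇒ (1 − 1/5z)y_{n+1} = (1 + 4/5z)y_n
  ⇒ R(z) = (1 + 4/5z)/(1 − 1/5z).

Need |R(x)|<1, x<0.
x=-0.6: |R|=0.4643
R=−1: 1+4/5x = −1+1/5x ⇒ -3/5x=2 ⇒ x=2/(-3/5)=-3.3333
Confirm numerically:
  x=-3.043: |R|=0.89171 <1
  x=-2.525: |R|=0.67774 <1
  x=-2.307: |R|=0.57862 <1
  x=-2.107: |R|=0.48234 <1
  x=-3.878: |R|=1.18405 >1
  x=-3.381: |R|=1.01706 >1
So |R|<1 on (-3.3333, 0).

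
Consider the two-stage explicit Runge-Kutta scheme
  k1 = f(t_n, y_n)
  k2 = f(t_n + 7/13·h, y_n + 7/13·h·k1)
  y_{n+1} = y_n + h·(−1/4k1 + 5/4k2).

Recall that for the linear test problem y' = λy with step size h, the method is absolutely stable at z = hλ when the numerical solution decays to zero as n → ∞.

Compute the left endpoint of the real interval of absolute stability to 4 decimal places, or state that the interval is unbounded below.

z* = -1.4857.

Test eqn y'=λy, z=hλ:
  k1=λy_n ⇒ h·k1=z·y_n;  k2=λ(1+7/13z)y_n ⇒ h·k2=z(1+7/13z)y_n
  y_{n+1}/y_n = 1 − 1/4z + 5/4z(1+7/13z) = 1 + z + 35/52z²
  ⇒ R(z) = 1 + z + 35/52z².

Find x<0 with |R(x)|<1.
x=-1.04: |R|=0.6880
R=1: x+35/52x²=0 ⇒ x=−52/35=-1.4857; min R=1−1/(4·35/52)=0.6286>−1
Confirm numerically:
  x=-1.410: |R|=0.92814 <1
  x=-0.785: |R|=0.62977 <1
  x=-0.696: |R|=0.63005 <1
  x=-1.588: |R|=1.10933 >1
  x=-1.574: |R|=1.09353 >1
Interval (-1.4857, 0).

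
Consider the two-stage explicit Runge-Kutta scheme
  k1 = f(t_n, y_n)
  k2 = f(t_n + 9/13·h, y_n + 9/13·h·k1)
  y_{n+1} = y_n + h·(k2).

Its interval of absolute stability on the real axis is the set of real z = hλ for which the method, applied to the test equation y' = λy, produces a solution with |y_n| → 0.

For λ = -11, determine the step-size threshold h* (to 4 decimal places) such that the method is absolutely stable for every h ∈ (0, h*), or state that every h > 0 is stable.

With y'=λy (z=hλ):
  k1=λy_n ⇒ h·k1=z·y_n;  k2=λ(1+9/13z)y_n ⇒ h·k2=z(1+9/13z)y_n
  y_{n+1}/y_n = 1 + z(1+9/13z) = 1 + z + 9/13z²
  so R(z) = 1 + z + 9/13z².

Need |R(x)|<1, x<0.
x=-0.35: |R|=0.7348
R=1: x+9/13x²=0 ⇒ x=−13/9=-1.4444; min R=1−1/(4·9/13)=0.6389>−1
Confirm numerically:
  x=-1.038: |R|=0.70792 <1
  x=-0.926: |R|=0.66764 <1
  x=-0.806: |R|=0.64375 <1
  x=-0.627: |R|=0.64517 <1
  x=-1.553: |R|=1.11671 >1
  x=-1.491: |R|=1.04806 >1
So |R|<1 on (-1.4444, 0).

(-1.4444,0); λ=-11 ⇒ h* = (13/9)/11 = 0.1313.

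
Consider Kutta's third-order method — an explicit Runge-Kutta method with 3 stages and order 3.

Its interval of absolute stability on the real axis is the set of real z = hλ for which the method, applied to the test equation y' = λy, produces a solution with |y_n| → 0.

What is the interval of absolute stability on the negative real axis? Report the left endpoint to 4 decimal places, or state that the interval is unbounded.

z∈(-2.5127,0).

With y'=λy (z=hλ):
  order 3, 3-stage ⇒ R(z)=1+z+z^2/2+z^3/6
  (e.g. R(-1.77)=-0.12776, |R|=0.12776)

Find x<0 with |R(x)|<1.
x=-1.77: |R|=0.1278
|R(-2.37)|=0.7802 |R(-2.08)|=0.4166 |R(-1.74)|=0.1042
Bisect:
  x_lo=-3.3106 |R|=2.8781  x_hi=-0.3007 |R|=0.7400
  mid=-1.80569 |R|=0.15668 →hi
  mid=-2.55817 |R|=1.07626 →lo
  mid=-2.18193 |R|=0.53281 →hi
  mid=-2.37005 |R|=0.78029 →hi
  mid=-2.46411 |R|=0.92180 →hi
  mid=-2.51114 |R|=0.99736 →hi
  mid=-2.53465 |R|=1.03638 →lo
  mid=-2.52289 |R|=1.01676 →lo
  mid=-2.51701 |R|=1.00703 →lo
  mid=-2.51407 |R|=1.00219 →lo
  ...
  [-2.51279,-2.51261] ⇒ x*=-2.5127
Stable set (-2.5127, 0).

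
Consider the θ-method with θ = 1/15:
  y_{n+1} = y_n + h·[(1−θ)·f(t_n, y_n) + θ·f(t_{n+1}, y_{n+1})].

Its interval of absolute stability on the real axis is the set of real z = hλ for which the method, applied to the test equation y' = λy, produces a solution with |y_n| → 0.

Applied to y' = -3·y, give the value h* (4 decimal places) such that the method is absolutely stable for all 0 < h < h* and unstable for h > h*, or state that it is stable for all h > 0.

(-2.3077,0); λ=-3 ⇒ h* = (30/13)/3 = 0.7692.

With y'=λy (z=hλ):
  y_{n+1} = y_n + z·[14/15·y_n + 1/15·y_{n+1}] ⇒ (1 − 1/15z)y_{n+1} = (1 + 14/15z)y_n
  so R(z) = (1 + 14/15z)/(1 − 1/15z).

Find x<0 with |R(x)|<1.
x=-1.8: |R|=0.6071
R=−1: 1+14/15x = −1+1/15x ⇒ -13/15x=2 ⇒ x=2/(-13/15)=-2.3077
Confirm numerically:
  x=-2.084: |R|=0.82978 <1
  x=-1.894: |R|=0.68166 <1
  x=-1.248: |R|=0.15214 <1
  x=-0.992: |R|=0.06953 <1
  x=-2.633: |R|=1.23983 >1
  x=-2.554: |R|=1.18241 >1
Interval (-2.3077, 0).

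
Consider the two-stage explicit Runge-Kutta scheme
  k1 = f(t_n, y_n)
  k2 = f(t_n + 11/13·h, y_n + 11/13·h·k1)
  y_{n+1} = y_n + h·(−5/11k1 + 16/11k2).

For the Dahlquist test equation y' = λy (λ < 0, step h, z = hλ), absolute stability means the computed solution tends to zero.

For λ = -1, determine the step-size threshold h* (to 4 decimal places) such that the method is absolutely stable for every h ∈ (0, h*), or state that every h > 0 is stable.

With y'=λy (z=hλ):
  k1=λy_n ⇒ h·k1=z·y_n;  k2=λ(1+11/13z)y_n ⇒ h·k2=z(1+11/13z)y_n
  y_{n+1}/y_n = 1 − 5/11z + 16/11z(1+11/13z) = 1 + z + 16/13z²
  R(z) = 1 + z + 16/13z².

Solve |R(x)|<1 on ℝ⁻.
x=-0.75: |R|=0.9423
R=1: x+16/13x²=0 ⇒ x=−13/16=-0.8125; min R=1−1/(4·16/13)=0.7969>−1
Confirm numerically:
  x=-0.754: |R|=0.94571 <1
  x=-0.487: |R|=0.80490 <1
  x=-0.356: |R|=0.79998 <1
  x=-1.403: |R|=2.01966 >1
  x=-1.271: |R|=1.71724 >1
  x=-0.978: |R|=1.19921 >1
So |R|<1 on (-0.8125, 0).

(-0.8125,0); λ=-1 ⇒ h* = (13/16)/1 = 0.8125.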